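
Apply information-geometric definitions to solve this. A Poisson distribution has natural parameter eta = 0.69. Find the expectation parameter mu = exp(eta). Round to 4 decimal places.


Expectation parameter for Poisson exponential family:
mu = exp(eta).
eta = 0.69.
mu = exp(0.69) = 1.9937

1.9937


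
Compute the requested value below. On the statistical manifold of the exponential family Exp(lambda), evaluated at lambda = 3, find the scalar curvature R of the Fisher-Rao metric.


This family has a single free parameter, so its statistical manifold
is 1-dimensional. The Riemann curvature tensor of any 1-dimensional
Riemannian manifold vanishes identically, so R = 0.

0


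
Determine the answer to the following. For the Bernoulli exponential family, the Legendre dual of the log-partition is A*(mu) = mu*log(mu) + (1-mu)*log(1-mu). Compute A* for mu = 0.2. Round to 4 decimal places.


Legendre transform for Bernoulli:
A*(mu) = mu*log(mu) + (1-mu)*log(1-mu).
mu = 0.2, 1-mu = 0.8.
mu*log(mu) = 0.2*log(0.2) = -0.321888.
(1-mu)*log(1-mu) = 0.8*log(0.8) = -0.178515.
A* = -0.321888 + -0.178515 = -0.5004

-0.5004


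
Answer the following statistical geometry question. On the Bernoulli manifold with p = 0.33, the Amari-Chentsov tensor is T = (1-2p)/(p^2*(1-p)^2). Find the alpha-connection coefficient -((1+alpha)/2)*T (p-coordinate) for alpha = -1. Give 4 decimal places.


Skewness (Amari-Chentsov) tensor: T = (1-2p)/(p^2*(1-p)^2).
p = 0.33, 1-2p = 0.34, p^2 = 0.1089, (1-p)^2 = 0.4489.
T = 0.34/(0.1089 * 0.4489) = 6.955069.
In the p-coordinate, Gamma^(alpha) = Gamma^(0) - (alpha/2)*T with Gamma^(0) = (1/2)*g'(p) = -T/2,
so Gamma^(alpha) = -((1+alpha)/2)*T.
alpha = -1, -(1+alpha)/2 = 0.0.
Gamma = 0.0 * 6.955069 = 0.0000

0.0000


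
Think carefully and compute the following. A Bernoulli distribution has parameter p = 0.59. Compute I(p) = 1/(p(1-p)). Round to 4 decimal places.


For Bernoulli(p), Fisher information is I(p) = 1/(p*(1-p)).
p = 0.59, 1-p = 0.41.
p*(1-p) = 0.2419.
I(p) = 1/0.2419 = 4.1339

4.1339


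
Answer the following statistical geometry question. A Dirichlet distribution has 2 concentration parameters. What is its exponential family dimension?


Exponential family dimension calculation:
Dirichlet with 2 components has 2 natural parameters.

2


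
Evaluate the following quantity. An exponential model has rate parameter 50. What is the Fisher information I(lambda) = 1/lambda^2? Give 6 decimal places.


Fisher information for exponential: I(lambda) = 1/lambda^2.
lambda = 50, lambda^2 = 2500.
I = 1/2500 = 0.000400

0.000400


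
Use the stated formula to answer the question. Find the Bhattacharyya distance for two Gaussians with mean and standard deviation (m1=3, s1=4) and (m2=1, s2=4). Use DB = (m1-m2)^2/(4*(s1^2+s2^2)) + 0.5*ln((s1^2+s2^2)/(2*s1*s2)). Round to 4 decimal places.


Bhattacharyya distance between two Gaussians:
DB = (m1-m2)^2/(4*(s1^2+s2^2)) + (1/2)*ln((s1^2+s2^2)/(2*s1*s2)).
(m1-m2)^2 = (2)^2 = 4.
s1^2+s2^2 = 16 + 16 = 32.
term1 = 4/128 = 0.03125.
term2 = 0.5*ln(32/32.0) = 0.0.
DB = 0.03125 + 0.0 = 0.0313

0.0313


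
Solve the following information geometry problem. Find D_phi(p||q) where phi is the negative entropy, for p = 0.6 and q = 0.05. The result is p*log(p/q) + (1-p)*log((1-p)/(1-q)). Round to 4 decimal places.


Bregman divergence with negative entropy generator:
D = p*log(p/q) + (1-p)*log((1-p)/(1-q)).
p = 0.6, q = 0.05.
p*log(p/q) = 0.6*log(0.6/0.05) = 1.490944.
(1-p)*log((1-p)/(1-q)) = 0.4*log(0.4/0.95) = -0.345999.
D = 1.490944 + -0.345999 = 1.1449

1.1449


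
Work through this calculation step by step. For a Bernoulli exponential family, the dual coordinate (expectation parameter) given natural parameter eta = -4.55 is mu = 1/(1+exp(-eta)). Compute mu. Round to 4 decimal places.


Dual coordinate (expectation parameter) for Bernoulli:
mu = 1/(1+exp(-eta)).
eta = -4.55.
exp(-eta) = exp(4.55) = 94.632408.
mu = 1/(1+94.632408) = 0.0105

0.0105


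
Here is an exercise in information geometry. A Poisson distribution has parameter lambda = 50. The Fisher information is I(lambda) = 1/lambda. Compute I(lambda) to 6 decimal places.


Fisher information for Poisson: I(lambda) = 1/lambda.
lambda = 50.
I(lambda) = 1/50 = 0.020000

0.020000


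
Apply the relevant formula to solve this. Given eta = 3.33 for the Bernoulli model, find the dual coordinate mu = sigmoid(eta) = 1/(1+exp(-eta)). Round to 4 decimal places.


Dual coordinate (expectation parameter) for Bernoulli:
mu = 1/(1+exp(-eta)).
eta = 3.33.
exp(-eta) = exp(-3.33) = 0.035793.
mu = 1/(1+0.035793) = 0.9654

0.9654


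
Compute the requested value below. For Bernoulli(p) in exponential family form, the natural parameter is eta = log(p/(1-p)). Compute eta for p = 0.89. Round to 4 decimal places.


Natural parameter for Bernoulli: eta = log(p/(1-p)).
p = 0.89, 1-p = 0.11.
p/(1-p) = 8.090909.
eta = log(8.090909) = 2.0907

2.0907


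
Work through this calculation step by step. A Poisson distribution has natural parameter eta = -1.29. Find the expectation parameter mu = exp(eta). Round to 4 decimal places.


Expectation parameter for Poisson exponential family:
mu = exp(eta).
eta = -1.29.
mu = exp(-1.29) = 0.2753

0.2753


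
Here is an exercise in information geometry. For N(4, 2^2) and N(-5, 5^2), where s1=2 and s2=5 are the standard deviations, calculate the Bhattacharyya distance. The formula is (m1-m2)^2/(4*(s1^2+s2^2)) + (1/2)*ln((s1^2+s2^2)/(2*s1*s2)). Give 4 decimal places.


Bhattacharyya distance between two Gaussians:
DB = (m1-m2)^2/(4*(s1^2+s2^2)) + (1/2)*ln((s1^2+s2^2)/(2*s1*s2)).
(m1-m2)^2 = (9)^2 = 81.
s1^2+s2^2 = 4 + 25 = 29.
term1 = 81/116 = 0.698276.
term2 = 0.5*ln(29/20.0) = 0.185782.
DB = 0.698276 + 0.185782 = 0.8841

0.8841


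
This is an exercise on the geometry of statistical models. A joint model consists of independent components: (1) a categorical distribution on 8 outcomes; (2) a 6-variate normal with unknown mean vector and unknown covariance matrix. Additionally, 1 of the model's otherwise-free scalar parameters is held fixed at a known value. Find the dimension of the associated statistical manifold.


The dimension of a statistical manifold equals the number of free
(independent) real parameters of the model. For a product of independent
blocks the parameter counts add.
- categorical on 8 outcomes (probabilities sum to 1): 8-1 = 7.
- 6-variate normal: 6 (mean) + 6*7/2 = 21 (symmetric covariance) = 27.
Total = 7 + 27 = 34.
1 parameter(s) fixed at known values: 34 - 1 = 33.
Dimension = 33

33


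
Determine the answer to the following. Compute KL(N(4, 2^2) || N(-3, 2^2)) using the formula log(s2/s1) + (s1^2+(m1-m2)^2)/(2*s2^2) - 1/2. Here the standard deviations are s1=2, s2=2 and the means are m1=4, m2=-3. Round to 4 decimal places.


KL divergence between normal distributions:
KL = log(s2/s1) + (s1^2 + (m1-m2)^2)/(2*s2^2) - 1/2.
log(2/2) = 0.0.
(2^2 + (4--3)^2)/(2*2^2) = (4 + 49)/8 = 6.625.
KL = 0.0 + 6.625 - 0.5 = 6.1250

6.1250


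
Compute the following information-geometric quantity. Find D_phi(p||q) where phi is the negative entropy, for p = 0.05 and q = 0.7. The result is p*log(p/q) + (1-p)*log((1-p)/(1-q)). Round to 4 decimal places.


Bregman divergence with negative entropy generator:
D = p*log(p/q) + (1-p)*log((1-p)/(1-q)).
p = 0.05, q = 0.7.
p*log(p/q) = 0.05*log(0.05/0.7) = -0.131953.
(1-p)*log((1-p)/(1-q)) = 0.95*log(0.95/0.3) = 1.095046.
D = -0.131953 + 1.095046 = 0.9631

0.9631


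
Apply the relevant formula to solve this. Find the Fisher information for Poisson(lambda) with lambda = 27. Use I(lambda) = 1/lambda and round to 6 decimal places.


Fisher information for Poisson: I(lambda) = 1/lambda.
lambda = 27.
I(lambda) = 1/27 = 0.037037

0.037037


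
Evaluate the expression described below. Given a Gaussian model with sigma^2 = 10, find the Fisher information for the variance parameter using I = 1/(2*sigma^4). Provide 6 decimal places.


Fisher information for variance: I(sigma^2) = 1/(2*sigma^4).
sigma^2 = 10, so sigma^4 = 100.
I = 1/(2*100) = 1/200 = 0.005000

0.005000


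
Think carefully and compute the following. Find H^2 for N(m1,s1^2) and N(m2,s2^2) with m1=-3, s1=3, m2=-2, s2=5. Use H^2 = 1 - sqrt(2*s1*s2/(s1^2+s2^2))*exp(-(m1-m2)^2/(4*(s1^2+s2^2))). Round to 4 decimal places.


Squared Hellinger distance for Gaussians:
H^2 = 1 - sqrt(2*s1*s2/(s1^2+s2^2)) * exp(-(m1-m2)^2/(4*(s1^2+s2^2))).
s1^2 = 9, s2^2 = 25, s1^2+s2^2 = 34.
sqrt(2*3*5/(34)) = 0.939336.
(m1-m2)^2 = (-1)^2 = 1.
exp(-1/(4*34)) = exp(-0.007353) = 0.992674.
H^2 = 1 - 0.939336*0.992674 = 0.0675

0.0675


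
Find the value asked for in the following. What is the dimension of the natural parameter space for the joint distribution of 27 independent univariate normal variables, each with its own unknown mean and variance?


Exponential family dimension calculation:
Each univariate normal has two natural parameters (mu/sigma^2 and -1/(2 sigma^2)).
With 27 independent components, dim = 2 * 27 = 54.

54


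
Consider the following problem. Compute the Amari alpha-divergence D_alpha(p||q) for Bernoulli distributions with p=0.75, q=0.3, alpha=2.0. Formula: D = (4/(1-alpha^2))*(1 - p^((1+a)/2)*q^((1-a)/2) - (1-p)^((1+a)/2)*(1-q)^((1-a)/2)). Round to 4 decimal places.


Amari alpha-divergence:
D = (4/(1-alpha^2))*(1 - p^((1+a)/2)*q^((1-a)/2) - (1-p)^((1+a)/2)*(1-q)^((1-a)/2)).
alpha = 2.0, p = 0.75, q = 0.3.
e1 = (1+alpha)/2 = 1.5, e2 = (1-alpha)/2 = -0.5.
t1 = p^e1 * q^e2 = 0.75^1.5 * 0.3^-0.5 = 1.185854.
t2 = (1-p)^e1 * (1-q)^e2 = 0.25^1.5 * 0.7^-0.5 = 0.149404.
4/(1-alpha^2) = -1.333333.
D = -1.333333*(1 - 1.185854 - 0.149404) = 0.4470

0.4470


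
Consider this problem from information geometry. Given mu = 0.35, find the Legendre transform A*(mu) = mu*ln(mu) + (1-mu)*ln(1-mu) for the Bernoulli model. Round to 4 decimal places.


Legendre transform for Bernoulli:
A*(mu) = mu*log(mu) + (1-mu)*log(1-mu).
mu = 0.35, 1-mu = 0.65.
mu*log(mu) = 0.35*log(0.35) = -0.367438.
(1-mu)*log(1-mu) = 0.65*log(0.65) = -0.280009.
A* = -0.367438 + -0.280009 = -0.6474

-0.6474


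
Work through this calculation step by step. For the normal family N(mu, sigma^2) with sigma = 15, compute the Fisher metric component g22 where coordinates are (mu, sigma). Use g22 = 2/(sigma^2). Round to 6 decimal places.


For the 2-parameter normal family, the Fisher metric has:
  g11 = 1/sigma^2, g22 = 2/sigma^2.
sigma = 15, sigma^2 = 225.
g22 = 0.008889

0.008889


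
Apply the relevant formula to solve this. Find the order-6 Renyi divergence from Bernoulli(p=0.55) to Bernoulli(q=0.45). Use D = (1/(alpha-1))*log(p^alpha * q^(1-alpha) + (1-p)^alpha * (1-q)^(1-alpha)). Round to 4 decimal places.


Renyi divergence of order alpha between Bernoulli distributions:
D = (1/(alpha-1))*log(p^alpha * q^(1-alpha) + (1-p)^alpha * (1-q)^(1-alpha)).
alpha = 6, p = 0.55, q = 0.45.
p^alpha * q^(1-alpha) = 0.55^6 * 0.45^-5 = 1.500077.
(1-p)^alpha * (1-q)^(1-alpha) = 0.45^6 * 0.55^-5 = 0.164992.
sum = 1.500077 + 0.164992 = 1.665069.
D = (1/5)*log(1.665069) = 0.1020

0.1020


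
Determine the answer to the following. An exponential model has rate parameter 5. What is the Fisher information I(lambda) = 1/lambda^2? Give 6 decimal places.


Fisher information for exponential: I(lambda) = 1/lambda^2.
lambda = 5, lambda^2 = 25.
I = 1/25 = 0.040000

0.040000


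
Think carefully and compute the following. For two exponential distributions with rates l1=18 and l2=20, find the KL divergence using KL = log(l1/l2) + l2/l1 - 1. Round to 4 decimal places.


KL divergence for exponential family:
KL = log(l1/l2) + l2/l1 - 1.
log(18/20) = -0.105361.
20/18 = 1.111111.
KL = -0.105361 + 1.111111 - 1 = 0.0058

0.0058


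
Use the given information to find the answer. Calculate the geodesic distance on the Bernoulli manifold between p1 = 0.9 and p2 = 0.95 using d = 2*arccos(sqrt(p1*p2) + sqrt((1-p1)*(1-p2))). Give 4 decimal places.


Geodesic distance on Bernoulli manifold:
d(p1,p2) = 2*arccos(sqrt(p1*p2) + sqrt((1-p1)*(1-p2))).
sqrt(p1*p2) = sqrt(0.9*0.95) = 0.924662.
sqrt((1-p1)*(1-p2)) = sqrt(0.1*0.05) = 0.070711.
arg = 0.924662 + 0.070711 = 0.995373.
d = 2*arccos(0.995373) = 0.1925

0.1925


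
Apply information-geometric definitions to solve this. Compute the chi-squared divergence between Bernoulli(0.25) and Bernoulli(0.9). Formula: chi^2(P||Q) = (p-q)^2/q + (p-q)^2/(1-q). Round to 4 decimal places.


Chi-squared divergence between Bernoulli distributions:
chi^2 = (p-q)^2/q + (p-q)^2/(1-q).
p = 0.25, q = 0.9, p-q = -0.65.
(p-q)^2 = 0.4225.
term1 = 0.4225/0.9 = 0.469444.
term2 = 0.4225/0.1 = 4.225.
chi^2 = 0.469444 + 4.225 = 4.6944

4.6944


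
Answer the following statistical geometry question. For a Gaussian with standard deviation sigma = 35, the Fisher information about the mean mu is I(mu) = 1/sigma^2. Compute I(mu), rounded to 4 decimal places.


The Fisher information for the mean of a normal distribution is I(mu) = 1/sigma^2.
sigma = 35, so sigma^2 = 1225.
I(mu) = 1/1225 = 0.0008

0.0008


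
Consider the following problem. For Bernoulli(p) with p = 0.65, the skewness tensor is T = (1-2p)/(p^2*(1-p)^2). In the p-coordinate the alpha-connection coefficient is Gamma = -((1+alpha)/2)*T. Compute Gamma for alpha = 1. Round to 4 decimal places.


Skewness (Amari-Chentsov) tensor: T = (1-2p)/(p^2*(1-p)^2).
p = 0.65, 1-2p = -0.3, p^2 = 0.4225, (1-p)^2 = 0.1225.
T = -0.3/(0.4225 * 0.1225) = -5.796401.
In the p-coordinate, Gamma^(alpha) = Gamma^(0) - (alpha/2)*T with Gamma^(0) = (1/2)*g'(p) = -T/2,
so Gamma^(alpha) = -((1+alpha)/2)*T.
alpha = 1, -(1+alpha)/2 = -1.0.
Gamma = -1.0 * -5.796401 = 5.7964

5.7964


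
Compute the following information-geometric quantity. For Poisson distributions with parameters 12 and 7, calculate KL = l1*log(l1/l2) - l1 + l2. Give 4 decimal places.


KL divergence for Poisson:
KL = l1*log(l1/l2) - l1 + l2.
l1 = 12, l2 = 7.
log(12/7) = 0.538997.
l1*log(l1/l2) = 12 * 0.538997 = 6.467958.
KL = 6.467958 - 12 + 7 = 1.4680

1.4680


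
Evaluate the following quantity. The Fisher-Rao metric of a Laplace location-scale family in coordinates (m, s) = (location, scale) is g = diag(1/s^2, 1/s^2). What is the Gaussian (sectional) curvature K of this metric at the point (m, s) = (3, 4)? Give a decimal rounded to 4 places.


The metric has the form g = (A dm^2 + B ds^2)/s^2 with A = 1, B = 1.
Substitute u = sqrt(A/B)*m: g = B*(du^2 + ds^2)/s^2, i.e. B times the
Poincare upper half-plane metric, which has constant Gaussian curvature -1.
Scaling a 2D metric by a constant c divides the Gaussian curvature by c,
so K = -1/B = -1/(1) = -1.0000 everywhere (the point (m, s) = (3, 4) is irrelevant:
the curvature is constant).
The requested Gaussian curvature is K = -1.0000.

-1.0000


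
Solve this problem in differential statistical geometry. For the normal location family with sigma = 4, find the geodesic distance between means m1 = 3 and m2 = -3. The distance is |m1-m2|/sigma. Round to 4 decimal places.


On the fixed-variance normal subfamily, geodesic distance = |m1-m2|/sigma.
|3 - -3| = 6.
sigma = 4.
d = 6/4 = 1.5000

1.5000


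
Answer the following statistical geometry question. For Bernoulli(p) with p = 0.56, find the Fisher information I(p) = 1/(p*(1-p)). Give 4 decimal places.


For Bernoulli(p), Fisher information is I(p) = 1/(p*(1-p)).
p = 0.56, 1-p = 0.44.
p*(1-p) = 0.2464.
I(p) = 1/0.2464 = 4.0584

4.0584


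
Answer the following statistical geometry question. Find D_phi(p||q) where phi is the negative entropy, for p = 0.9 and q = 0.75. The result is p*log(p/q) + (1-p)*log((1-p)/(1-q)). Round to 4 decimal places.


Bregman divergence with negative entropy generator:
D = p*log(p/q) + (1-p)*log((1-p)/(1-q)).
p = 0.9, q = 0.75.
p*log(p/q) = 0.9*log(0.9/0.75) = 0.164089.
(1-p)*log((1-p)/(1-q)) = 0.1*log(0.1/0.25) = -0.091629.
D = 0.164089 + -0.091629 = 0.0725

0.0725


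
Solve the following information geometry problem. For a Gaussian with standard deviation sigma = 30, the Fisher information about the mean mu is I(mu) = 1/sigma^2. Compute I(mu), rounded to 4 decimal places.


The Fisher information for the mean of a normal distribution is I(mu) = 1/sigma^2.
sigma = 30, so sigma^2 = 900.
I(mu) = 1/900 = 0.0011

0.0011


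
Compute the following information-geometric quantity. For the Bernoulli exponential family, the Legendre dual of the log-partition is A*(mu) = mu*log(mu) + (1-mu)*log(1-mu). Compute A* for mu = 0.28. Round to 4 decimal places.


Legendre transform for Bernoulli:
A*(mu) = mu*log(mu) + (1-mu)*log(1-mu).
mu = 0.28, 1-mu = 0.72.
mu*log(mu) = 0.28*log(0.28) = -0.35643.
(1-mu)*log(1-mu) = 0.72*log(0.72) = -0.236523.
A* = -0.35643 + -0.236523 = -0.5930

-0.5930


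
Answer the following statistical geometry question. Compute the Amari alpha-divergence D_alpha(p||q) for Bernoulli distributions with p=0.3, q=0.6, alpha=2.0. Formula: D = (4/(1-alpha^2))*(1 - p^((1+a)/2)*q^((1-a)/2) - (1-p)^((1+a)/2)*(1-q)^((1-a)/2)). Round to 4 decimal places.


Amari alpha-divergence:
D = (4/(1-alpha^2))*(1 - p^((1+a)/2)*q^((1-a)/2) - (1-p)^((1+a)/2)*(1-q)^((1-a)/2)).
alpha = 2.0, p = 0.3, q = 0.6.
e1 = (1+alpha)/2 = 1.5, e2 = (1-alpha)/2 = -0.5.
t1 = p^e1 * q^e2 = 0.3^1.5 * 0.6^-0.5 = 0.212132.
t2 = (1-p)^e1 * (1-q)^e2 = 0.7^1.5 * 0.4^-0.5 = 0.926013.
4/(1-alpha^2) = -1.333333.
D = -1.333333*(1 - 0.212132 - 0.926013) = 0.1842

0.1842


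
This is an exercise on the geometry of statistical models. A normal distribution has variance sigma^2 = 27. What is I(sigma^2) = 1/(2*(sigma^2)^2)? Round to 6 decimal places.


Fisher information for variance: I(sigma^2) = 1/(2*sigma^4).
sigma^2 = 27, so sigma^4 = 729.
I = 1/(2*729) = 1/1458 = 0.000686

0.000686


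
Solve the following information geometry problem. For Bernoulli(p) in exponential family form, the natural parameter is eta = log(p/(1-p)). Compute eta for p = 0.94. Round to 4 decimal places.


Natural parameter for Bernoulli: eta = log(p/(1-p)).
p = 0.94, 1-p = 0.06.
p/(1-p) = 15.666667.
eta = log(15.666667) = 2.7515

2.7515


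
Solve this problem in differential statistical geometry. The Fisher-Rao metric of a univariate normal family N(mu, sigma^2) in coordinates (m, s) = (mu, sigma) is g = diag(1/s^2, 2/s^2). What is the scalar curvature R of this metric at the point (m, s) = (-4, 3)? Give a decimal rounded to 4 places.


The metric has the form g = (A dm^2 + B ds^2)/s^2 with A = 1, B = 2.
Substitute u = sqrt(A/B)*m: g = B*(du^2 + ds^2)/s^2, i.e. B times the
Poincare upper half-plane metric, which has constant Gaussian curvature -1.
Scaling a 2D metric by a constant c divides the Gaussian curvature by c,
so K = -1/B = -1/(2) = -0.5000 everywhere (the point (m, s) = (-4, 3) is irrelevant:
the curvature is constant).
Scalar curvature in dimension 2: R = 2K = -2/(2) = -1.0000.

-1.0000


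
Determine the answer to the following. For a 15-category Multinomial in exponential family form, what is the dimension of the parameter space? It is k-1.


Exponential family dimension calculation:
For Multinomial with k=15 categories, dim = k-1 = 14.

14


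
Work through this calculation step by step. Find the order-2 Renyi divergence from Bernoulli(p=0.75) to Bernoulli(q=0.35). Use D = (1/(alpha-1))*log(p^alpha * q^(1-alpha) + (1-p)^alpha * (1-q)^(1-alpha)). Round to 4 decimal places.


Renyi divergence of order alpha between Bernoulli distributions:
D = (1/(alpha-1))*log(p^alpha * q^(1-alpha) + (1-p)^alpha * (1-q)^(1-alpha)).
alpha = 2, p = 0.75, q = 0.35.
p^alpha * q^(1-alpha) = 0.75^2 * 0.35^-1 = 1.607143.
(1-p)^alpha * (1-q)^(1-alpha) = 0.25^2 * 0.65^-1 = 0.096154.
sum = 1.607143 + 0.096154 = 1.703297.
D = (1/1)*log(1.703297) = 0.5326

0.5326


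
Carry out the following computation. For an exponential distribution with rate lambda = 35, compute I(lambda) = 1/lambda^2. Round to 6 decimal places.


Fisher information for exponential: I(lambda) = 1/lambda^2.
lambda = 35, lambda^2 = 1225.
I = 1/1225 = 0.000816

0.000816


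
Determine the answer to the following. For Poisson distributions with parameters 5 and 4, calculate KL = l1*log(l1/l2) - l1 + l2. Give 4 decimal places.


KL divergence for Poisson:
KL = l1*log(l1/l2) - l1 + l2.
l1 = 5, l2 = 4.
log(5/4) = 0.223144.
l1*log(l1/l2) = 5 * 0.223144 = 1.115718.
KL = 1.115718 - 5 + 4 = 0.1157

0.1157


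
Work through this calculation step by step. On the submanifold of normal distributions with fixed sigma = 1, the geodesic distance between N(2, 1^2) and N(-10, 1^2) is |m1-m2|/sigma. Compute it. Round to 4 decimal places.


On the fixed-variance normal subfamily, geodesic distance = |m1-m2|/sigma.
|2 - -10| = 12.
sigma = 1.
d = 12/1 = 12.0000

12.0000


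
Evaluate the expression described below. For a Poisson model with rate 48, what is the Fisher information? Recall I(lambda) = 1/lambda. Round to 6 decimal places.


Fisher information for Poisson: I(lambda) = 1/lambda.
lambda = 48.
I(lambda) = 1/48 = 0.020833

0.020833


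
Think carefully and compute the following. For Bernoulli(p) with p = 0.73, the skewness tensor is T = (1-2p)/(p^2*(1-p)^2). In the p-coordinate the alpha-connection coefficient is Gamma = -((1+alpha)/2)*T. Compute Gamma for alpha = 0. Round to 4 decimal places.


Skewness (Amari-Chentsov) tensor: T = (1-2p)/(p^2*(1-p)^2).
p = 0.73, 1-2p = -0.46, p^2 = 0.5329, (1-p)^2 = 0.0729.
T = -0.46/(0.5329 * 0.0729) = -11.840896.
In the p-coordinate, Gamma^(alpha) = Gamma^(0) - (alpha/2)*T with Gamma^(0) = (1/2)*g'(p) = -T/2,
so Gamma^(alpha) = -((1+alpha)/2)*T.
alpha = 0, -(1+alpha)/2 = -0.5.
Gamma = -0.5 * -11.840896 = 5.9204

5.9204


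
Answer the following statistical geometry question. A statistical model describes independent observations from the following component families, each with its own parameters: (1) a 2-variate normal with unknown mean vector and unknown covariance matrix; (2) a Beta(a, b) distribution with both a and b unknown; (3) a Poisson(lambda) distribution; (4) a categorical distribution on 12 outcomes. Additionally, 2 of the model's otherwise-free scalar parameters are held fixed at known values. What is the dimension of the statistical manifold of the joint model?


The dimension of a statistical manifold equals the number of free
(independent) real parameters of the model. For a product of independent
blocks the parameter counts add.
- 2-variate normal: 2 (mean) + 2*3/2 = 3 (symmetric covariance) = 5.
- Beta (a, b): 2.
- Poisson (lambda): 1.
- categorical on 12 outcomes (probabilities sum to 1): 12-1 = 11.
Total = 5 + 2 + 1 + 11 = 19.
2 parameter(s) fixed at known values: 19 - 2 = 17.
Dimension = 17

17


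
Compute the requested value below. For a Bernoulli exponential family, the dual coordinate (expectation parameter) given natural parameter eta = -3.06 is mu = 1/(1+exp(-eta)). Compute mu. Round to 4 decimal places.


Dual coordinate (expectation parameter) for Bernoulli:
mu = 1/(1+exp(-eta)).
eta = -3.06.
exp(-eta) = exp(3.06) = 21.327557.
mu = 1/(1+21.327557) = 0.0448

0.0448


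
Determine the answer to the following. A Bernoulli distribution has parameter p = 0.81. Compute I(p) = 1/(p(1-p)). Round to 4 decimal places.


For Bernoulli(p), Fisher information is I(p) = 1/(p*(1-p)).
p = 0.81, 1-p = 0.19.
p*(1-p) = 0.1539.
I(p) = 1/0.1539 = 6.4977

6.4977


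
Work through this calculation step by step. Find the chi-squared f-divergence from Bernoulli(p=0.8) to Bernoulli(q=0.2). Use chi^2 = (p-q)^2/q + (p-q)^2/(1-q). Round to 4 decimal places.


Chi-squared divergence between Bernoulli distributions:
chi^2 = (p-q)^2/q + (p-q)^2/(1-q).
p = 0.8, q = 0.2, p-q = 0.6.
(p-q)^2 = 0.36.
term1 = 0.36/0.2 = 1.8.
term2 = 0.36/0.8 = 0.45.
chi^2 = 1.8 + 0.45 = 2.2500

2.2500


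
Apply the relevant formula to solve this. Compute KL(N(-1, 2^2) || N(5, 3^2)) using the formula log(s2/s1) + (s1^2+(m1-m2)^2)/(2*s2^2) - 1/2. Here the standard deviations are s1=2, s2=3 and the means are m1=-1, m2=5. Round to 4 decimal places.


KL divergence between normal distributions:
KL = log(s2/s1) + (s1^2 + (m1-m2)^2)/(2*s2^2) - 1/2.
log(3/2) = 0.405465.
(2^2 + (-1-5)^2)/(2*3^2) = (4 + 36)/18 = 2.222222.
KL = 0.405465 + 2.222222 - 0.5 = 2.1277

2.1277


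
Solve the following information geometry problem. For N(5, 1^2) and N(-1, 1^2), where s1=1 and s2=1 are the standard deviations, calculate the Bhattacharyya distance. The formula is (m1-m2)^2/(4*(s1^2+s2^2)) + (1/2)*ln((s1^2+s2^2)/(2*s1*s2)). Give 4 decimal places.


Bhattacharyya distance between two Gaussians:
DB = (m1-m2)^2/(4*(s1^2+s2^2)) + (1/2)*ln((s1^2+s2^2)/(2*s1*s2)).
(m1-m2)^2 = (6)^2 = 36.
s1^2+s2^2 = 1 + 1 = 2.
term1 = 36/8 = 4.5.
term2 = 0.5*ln(2/2.0) = 0.0.
DB = 4.5 + 0.0 = 4.5000

4.5000


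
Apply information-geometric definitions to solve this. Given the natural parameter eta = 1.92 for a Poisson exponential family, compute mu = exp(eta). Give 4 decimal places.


Expectation parameter for Poisson exponential family:
mu = exp(eta).
eta = 1.92.
mu = exp(1.92) = 6.8210

6.8210


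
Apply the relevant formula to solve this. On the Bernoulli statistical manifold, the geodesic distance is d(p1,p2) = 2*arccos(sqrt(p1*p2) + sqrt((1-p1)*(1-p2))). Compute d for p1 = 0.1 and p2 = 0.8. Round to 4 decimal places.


Geodesic distance on Bernoulli manifold:
d(p1,p2) = 2*arccos(sqrt(p1*p2) + sqrt((1-p1)*(1-p2))).
sqrt(p1*p2) = sqrt(0.1*0.8) = 0.282843.
sqrt((1-p1)*(1-p2)) = sqrt(0.9*0.2) = 0.424264.
arg = 0.282843 + 0.424264 = 0.707107.
d = 2*arccos(0.707107) = 1.5708

1.5708


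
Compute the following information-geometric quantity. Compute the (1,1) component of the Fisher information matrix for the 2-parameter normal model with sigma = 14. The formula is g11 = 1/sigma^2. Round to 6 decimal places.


For the 2-parameter normal family, the Fisher metric has:
  g11 = 1/sigma^2, g22 = 2/sigma^2.
sigma = 14, sigma^2 = 196.
g11 = 0.005102

0.005102


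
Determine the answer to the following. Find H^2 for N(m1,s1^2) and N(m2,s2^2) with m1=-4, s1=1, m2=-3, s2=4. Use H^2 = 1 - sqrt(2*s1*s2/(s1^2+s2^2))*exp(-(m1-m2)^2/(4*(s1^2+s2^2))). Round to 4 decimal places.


Squared Hellinger distance for Gaussians:
H^2 = 1 - sqrt(2*s1*s2/(s1^2+s2^2)) * exp(-(m1-m2)^2/(4*(s1^2+s2^2))).
s1^2 = 1, s2^2 = 16, s1^2+s2^2 = 17.
sqrt(2*1*4/(17)) = 0.685994.
(m1-m2)^2 = (-1)^2 = 1.
exp(-1/(4*17)) = exp(-0.014706) = 0.985402.
H^2 = 1 - 0.685994*0.985402 = 0.3240

0.3240


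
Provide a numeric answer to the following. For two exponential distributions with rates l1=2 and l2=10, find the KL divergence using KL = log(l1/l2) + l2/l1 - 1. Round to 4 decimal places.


KL divergence for exponential family:
KL = log(l1/l2) + l2/l1 - 1.
log(2/10) = -1.609438.
10/2 = 5.0.
KL = -1.609438 + 5.0 - 1 = 2.3906

2.3906


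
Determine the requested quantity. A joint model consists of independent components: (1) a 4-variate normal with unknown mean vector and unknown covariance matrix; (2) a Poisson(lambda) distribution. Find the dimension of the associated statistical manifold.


The dimension of a statistical manifold equals the number of free
(independent) real parameters of the model. For a product of independent
blocks the parameter counts add.
- 4-variate normal: 4 (mean) + 4*5/2 = 10 (symmetric covariance) = 14.
- Poisson (lambda): 1.
Total = 14 + 1 = 15.
Dimension = 15

15


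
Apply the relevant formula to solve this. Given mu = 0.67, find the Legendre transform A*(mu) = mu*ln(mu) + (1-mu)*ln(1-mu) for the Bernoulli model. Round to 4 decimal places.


Legendre transform for Bernoulli:
A*(mu) = mu*log(mu) + (1-mu)*log(1-mu).
mu = 0.67, 1-mu = 0.33.
mu*log(mu) = 0.67*log(0.67) = -0.26832.
(1-mu)*log(1-mu) = 0.33*log(0.33) = -0.365859.
A* = -0.26832 + -0.365859 = -0.6342

-0.6342


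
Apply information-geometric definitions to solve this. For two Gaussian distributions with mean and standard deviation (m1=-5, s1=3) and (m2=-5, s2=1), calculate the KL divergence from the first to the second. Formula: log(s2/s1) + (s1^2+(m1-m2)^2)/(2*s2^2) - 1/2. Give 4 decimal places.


KL divergence between normal distributions:
KL = log(s2/s1) + (s1^2 + (m1-m2)^2)/(2*s2^2) - 1/2.
log(1/3) = -1.098612.
(3^2 + (-5--5)^2)/(2*1^2) = (9 + 0)/2 = 4.5.
KL = -1.098612 + 4.5 - 0.5 = 2.9014

2.9014


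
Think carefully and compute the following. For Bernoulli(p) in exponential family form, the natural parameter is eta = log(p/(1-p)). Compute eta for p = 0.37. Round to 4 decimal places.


Natural parameter for Bernoulli: eta = log(p/(1-p)).
p = 0.37, 1-p = 0.63.
p/(1-p) = 0.587302.
eta = log(0.587302) = -0.5322

-0.5322


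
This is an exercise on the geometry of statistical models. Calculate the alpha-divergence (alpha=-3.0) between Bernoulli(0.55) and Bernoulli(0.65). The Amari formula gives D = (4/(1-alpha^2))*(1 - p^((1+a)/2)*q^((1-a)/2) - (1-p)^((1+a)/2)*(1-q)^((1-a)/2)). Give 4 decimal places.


Amari alpha-divergence:
D = (4/(1-alpha^2))*(1 - p^((1+a)/2)*q^((1-a)/2) - (1-p)^((1+a)/2)*(1-q)^((1-a)/2)).
alpha = -3.0, p = 0.55, q = 0.65.
e1 = (1+alpha)/2 = -1.0, e2 = (1-alpha)/2 = 2.0.
t1 = p^e1 * q^e2 = 0.55^-1.0 * 0.65^2.0 = 0.768182.
t2 = (1-p)^e1 * (1-q)^e2 = 0.45^-1.0 * 0.35^2.0 = 0.272222.
4/(1-alpha^2) = -0.5.
D = -0.5*(1 - 0.768182 - 0.272222) = 0.0202

0.0202


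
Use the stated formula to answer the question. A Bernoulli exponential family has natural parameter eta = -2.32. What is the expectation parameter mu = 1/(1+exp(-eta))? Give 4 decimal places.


Dual coordinate (expectation parameter) for Bernoulli:
mu = 1/(1+exp(-eta)).
eta = -2.32.
exp(-eta) = exp(2.32) = 10.175674.
mu = 1/(1+10.175674) = 0.0895

0.0895


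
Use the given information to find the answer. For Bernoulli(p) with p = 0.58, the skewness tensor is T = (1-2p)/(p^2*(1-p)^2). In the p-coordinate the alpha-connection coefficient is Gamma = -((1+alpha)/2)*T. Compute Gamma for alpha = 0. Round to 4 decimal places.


Skewness (Amari-Chentsov) tensor: T = (1-2p)/(p^2*(1-p)^2).
p = 0.58, 1-2p = -0.16, p^2 = 0.3364, (1-p)^2 = 0.1764.
T = -0.16/(0.3364 * 0.1764) = -2.696283.
In the p-coordinate, Gamma^(alpha) = Gamma^(0) - (alpha/2)*T with Gamma^(0) = (1/2)*g'(p) = -T/2,
so Gamma^(alpha) = -((1+alpha)/2)*T.
alpha = 0, -(1+alpha)/2 = -0.5.
Gamma = -0.5 * -2.696283 = 1.3481

1.3481


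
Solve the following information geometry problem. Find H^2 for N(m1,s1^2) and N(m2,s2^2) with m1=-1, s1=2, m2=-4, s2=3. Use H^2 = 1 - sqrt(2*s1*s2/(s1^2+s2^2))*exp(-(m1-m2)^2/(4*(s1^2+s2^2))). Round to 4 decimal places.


Squared Hellinger distance for Gaussians:
H^2 = 1 - sqrt(2*s1*s2/(s1^2+s2^2)) * exp(-(m1-m2)^2/(4*(s1^2+s2^2))).
s1^2 = 4, s2^2 = 9, s1^2+s2^2 = 13.
sqrt(2*2*3/(13)) = 0.960769.
(m1-m2)^2 = (3)^2 = 9.
exp(-9/(4*13)) = exp(-0.173077) = 0.841073.
H^2 = 1 - 0.960769*0.841073 = 0.1919

0.1919


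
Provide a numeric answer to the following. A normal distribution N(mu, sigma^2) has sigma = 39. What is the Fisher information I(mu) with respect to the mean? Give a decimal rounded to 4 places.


The Fisher information for the mean of a normal distribution is I(mu) = 1/sigma^2.
sigma = 39, so sigma^2 = 1521.
I(mu) = 1/1521 = 0.0007

0.0007


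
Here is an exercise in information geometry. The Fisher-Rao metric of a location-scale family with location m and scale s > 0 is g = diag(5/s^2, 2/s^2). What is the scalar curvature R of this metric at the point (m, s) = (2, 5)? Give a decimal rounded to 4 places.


The metric has the form g = (A dm^2 + B ds^2)/s^2 with A = 5, B = 2.
Substitute u = sqrt(A/B)*m: g = B*(du^2 + ds^2)/s^2, i.e. B times the
Poincare upper half-plane metric, which has constant Gaussian curvature -1.
Scaling a 2D metric by a constant c divides the Gaussian curvature by c,
so K = -1/B = -1/(2) = -0.5000 everywhere (the point (m, s) = (2, 5) is irrelevant:
the curvature is constant).
Scalar curvature in dimension 2: R = 2K = -2/(2) = -1.0000.

-1.0000


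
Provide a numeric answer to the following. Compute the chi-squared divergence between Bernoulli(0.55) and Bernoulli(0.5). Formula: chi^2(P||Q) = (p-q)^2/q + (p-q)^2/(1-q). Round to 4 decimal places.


Chi-squared divergence between Bernoulli distributions:
chi^2 = (p-q)^2/q + (p-q)^2/(1-q).
p = 0.55, q = 0.5, p-q = 0.05.
(p-q)^2 = 0.0025.
term1 = 0.0025/0.5 = 0.005.
term2 = 0.0025/0.5 = 0.005.
chi^2 = 0.005 + 0.005 = 0.0100

0.0100


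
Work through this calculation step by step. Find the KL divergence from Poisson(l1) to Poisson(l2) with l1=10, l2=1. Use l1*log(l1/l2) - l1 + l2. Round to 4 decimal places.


KL divergence for Poisson:
KL = l1*log(l1/l2) - l1 + l2.
l1 = 10, l2 = 1.
log(10/1) = 2.302585.
l1*log(l1/l2) = 10 * 2.302585 = 23.025851.
KL = 23.025851 - 10 + 1 = 14.0259

14.0259


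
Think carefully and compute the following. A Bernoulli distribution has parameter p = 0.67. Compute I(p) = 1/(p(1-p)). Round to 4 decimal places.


For Bernoulli(p), Fisher information is I(p) = 1/(p*(1-p)).
p = 0.67, 1-p = 0.33.
p*(1-p) = 0.2211.
I(p) = 1/0.2211 = 4.5228

4.5228


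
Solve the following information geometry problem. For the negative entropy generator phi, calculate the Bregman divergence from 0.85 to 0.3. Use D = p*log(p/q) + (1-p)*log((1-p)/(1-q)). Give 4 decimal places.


Bregman divergence with negative entropy generator:
D = p*log(p/q) + (1-p)*log((1-p)/(1-q)).
p = 0.85, q = 0.3.
p*log(p/q) = 0.85*log(0.85/0.3) = 0.885236.
(1-p)*log((1-p)/(1-q)) = 0.15*log(0.15/0.7) = -0.231067.
D = 0.885236 + -0.231067 = 0.6542

0.6542


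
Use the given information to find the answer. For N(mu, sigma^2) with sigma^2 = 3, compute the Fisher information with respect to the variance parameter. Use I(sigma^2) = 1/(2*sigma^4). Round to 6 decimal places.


Fisher information for variance: I(sigma^2) = 1/(2*sigma^4).
sigma^2 = 3, so sigma^4 = 9.
I = 1/(2*9) = 1/18 = 0.055556

0.055556


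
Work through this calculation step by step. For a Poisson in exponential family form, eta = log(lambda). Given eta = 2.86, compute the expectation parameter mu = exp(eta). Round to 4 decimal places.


Expectation parameter for Poisson exponential family:
mu = exp(eta).
eta = 2.86.
mu = exp(2.86) = 17.4615

17.4615


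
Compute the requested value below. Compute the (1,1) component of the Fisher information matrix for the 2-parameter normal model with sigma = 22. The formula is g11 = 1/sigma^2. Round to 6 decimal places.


For the 2-parameter normal family, the Fisher metric has:
  g11 = 1/sigma^2, g22 = 2/sigma^2.
sigma = 22, sigma^2 = 484.
g11 = 0.002066

0.002066


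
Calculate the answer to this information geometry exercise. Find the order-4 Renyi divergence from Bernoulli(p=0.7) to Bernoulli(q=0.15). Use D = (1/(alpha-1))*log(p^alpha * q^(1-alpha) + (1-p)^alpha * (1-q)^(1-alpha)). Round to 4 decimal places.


Renyi divergence of order alpha between Bernoulli distributions:
D = (1/(alpha-1))*log(p^alpha * q^(1-alpha) + (1-p)^alpha * (1-q)^(1-alpha)).
alpha = 4, p = 0.7, q = 0.15.
p^alpha * q^(1-alpha) = 0.7^4 * 0.15^-3 = 71.140741.
(1-p)^alpha * (1-q)^(1-alpha) = 0.3^4 * 0.85^-3 = 0.013189.
sum = 71.140741 + 0.013189 = 71.15393.
D = (1/3)*log(71.15393) = 1.4216

1.4216


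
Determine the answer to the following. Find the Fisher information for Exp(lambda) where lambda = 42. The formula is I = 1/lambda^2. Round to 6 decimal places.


Fisher information for exponential: I(lambda) = 1/lambda^2.
lambda = 42, lambda^2 = 1764.
I = 1/1764 = 0.000567

0.000567


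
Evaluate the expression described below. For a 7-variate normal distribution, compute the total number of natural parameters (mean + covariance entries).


Exponential family dimension calculation:
For 7-dim MVN: mean has 7 params, covariance has 7*8/2 = 28 unique entries.
Total dim = 7 + 28 = 35.

35


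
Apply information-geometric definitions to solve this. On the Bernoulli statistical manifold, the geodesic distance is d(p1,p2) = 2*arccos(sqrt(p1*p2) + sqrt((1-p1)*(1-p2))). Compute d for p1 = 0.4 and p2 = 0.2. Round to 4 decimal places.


Geodesic distance on Bernoulli manifold:
d(p1,p2) = 2*arccos(sqrt(p1*p2) + sqrt((1-p1)*(1-p2))).
sqrt(p1*p2) = sqrt(0.4*0.2) = 0.282843.
sqrt((1-p1)*(1-p2)) = sqrt(0.6*0.8) = 0.69282.
arg = 0.282843 + 0.69282 = 0.975663.
d = 2*arccos(0.975663) = 0.4421

0.4421


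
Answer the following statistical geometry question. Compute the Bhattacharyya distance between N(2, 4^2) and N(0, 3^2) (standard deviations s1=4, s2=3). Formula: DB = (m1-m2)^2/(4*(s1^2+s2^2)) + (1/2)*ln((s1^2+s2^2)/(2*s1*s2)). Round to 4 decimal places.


Bhattacharyya distance between two Gaussians:
DB = (m1-m2)^2/(4*(s1^2+s2^2)) + (1/2)*ln((s1^2+s2^2)/(2*s1*s2)).
(m1-m2)^2 = (2)^2 = 4.
s1^2+s2^2 = 16 + 9 = 25.
term1 = 4/100 = 0.04.
term2 = 0.5*ln(25/24.0) = 0.020411.
DB = 0.04 + 0.020411 = 0.0604

0.0604


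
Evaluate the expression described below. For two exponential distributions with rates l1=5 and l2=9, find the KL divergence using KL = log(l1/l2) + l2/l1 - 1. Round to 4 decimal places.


KL divergence for exponential family:
KL = log(l1/l2) + l2/l1 - 1.
log(5/9) = -0.587787.
9/5 = 1.8.
KL = -0.587787 + 1.8 - 1 = 0.2122

0.2122


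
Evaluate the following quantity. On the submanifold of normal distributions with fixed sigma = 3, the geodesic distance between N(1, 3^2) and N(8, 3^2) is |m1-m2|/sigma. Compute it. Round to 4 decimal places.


On the fixed-variance normal subfamily, geodesic distance = |m1-m2|/sigma.
|1 - 8| = 7.
sigma = 3.
d = 7/3 = 2.3333

2.3333


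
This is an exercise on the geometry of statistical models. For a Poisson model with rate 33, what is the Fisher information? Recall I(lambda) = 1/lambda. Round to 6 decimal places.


Fisher information for Poisson: I(lambda) = 1/lambda.
lambda = 33.
I(lambda) = 1/33 = 0.030303

0.030303


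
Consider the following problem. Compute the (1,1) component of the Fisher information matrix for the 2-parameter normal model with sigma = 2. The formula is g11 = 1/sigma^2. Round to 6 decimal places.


For the 2-parameter normal family, the Fisher metric has:
  g11 = 1/sigma^2, g22 = 2/sigma^2.
sigma = 2, sigma^2 = 4.
g11 = 0.250000

0.250000


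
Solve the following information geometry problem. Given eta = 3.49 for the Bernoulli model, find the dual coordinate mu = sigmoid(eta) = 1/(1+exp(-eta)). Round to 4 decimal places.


Dual coordinate (expectation parameter) for Bernoulli:
mu = 1/(1+exp(-eta)).
eta = 3.49.
exp(-eta) = exp(-3.49) = 0.030501.
mu = 1/(1+0.030501) = 0.9704

0.9704


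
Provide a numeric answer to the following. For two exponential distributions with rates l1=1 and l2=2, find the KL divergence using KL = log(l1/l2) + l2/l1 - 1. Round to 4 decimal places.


KL divergence for exponential family:
KL = log(l1/l2) + l2/l1 - 1.
log(1/2) = -0.693147.
2/1 = 2.0.
KL = -0.693147 + 2.0 - 1 = 0.3069

0.3069


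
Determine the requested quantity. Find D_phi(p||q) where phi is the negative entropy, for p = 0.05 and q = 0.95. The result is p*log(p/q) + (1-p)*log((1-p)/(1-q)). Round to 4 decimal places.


Bregman divergence with negative entropy generator:
D = p*log(p/q) + (1-p)*log((1-p)/(1-q)).
p = 0.05, q = 0.95.
p*log(p/q) = 0.05*log(0.05/0.95) = -0.147222.
(1-p)*log((1-p)/(1-q)) = 0.95*log(0.95/0.05) = 2.797217.
D = -0.147222 + 2.797217 = 2.6500

2.6500


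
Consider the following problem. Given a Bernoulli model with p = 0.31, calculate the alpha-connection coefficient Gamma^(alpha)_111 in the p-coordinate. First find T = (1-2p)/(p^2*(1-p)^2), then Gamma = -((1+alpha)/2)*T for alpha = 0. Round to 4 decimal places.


Skewness (Amari-Chentsov) tensor: T = (1-2p)/(p^2*(1-p)^2).
p = 0.31, 1-2p = 0.38, p^2 = 0.0961, (1-p)^2 = 0.4761.
T = 0.38/(0.0961 * 0.4761) = 8.305428.
In the p-coordinate, Gamma^(alpha) = Gamma^(0) - (alpha/2)*T with Gamma^(0) = (1/2)*g'(p) = -T/2,
so Gamma^(alpha) = -((1+alpha)/2)*T.
alpha = 0, -(1+alpha)/2 = -0.5.
Gamma = -0.5 * 8.305428 = -4.1527

-4.1527


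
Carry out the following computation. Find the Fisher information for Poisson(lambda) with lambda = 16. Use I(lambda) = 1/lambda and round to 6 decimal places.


Fisher information for Poisson: I(lambda) = 1/lambda.
lambda = 16.
I(lambda) = 1/16 = 0.062500

0.062500
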